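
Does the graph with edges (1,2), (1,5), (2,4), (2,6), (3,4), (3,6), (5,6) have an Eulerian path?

Step 1: Find the degree of each vertex:
  deg(1) = 2
  deg(2) = 3
  deg(3) = 2
  deg(4) = 2
  deg(5) = 2
  deg(6) = 3

Step 2: Count vertices with odd degree:
  Odd-degree vertices: 2, 6 (2 total)

Step 3: Apply Euler's theorem:
  - Eulerian circuit exists iff graph is connected and all vertices have even degree
  - Eulerian path exists iff graph is connected and has 0 or 2 odd-degree vertices

Graph is connected with exactly 2 odd-degree vertices (2, 6).
Eulerian path exists (starting and ending at the odd-degree vertices), but no Eulerian circuit.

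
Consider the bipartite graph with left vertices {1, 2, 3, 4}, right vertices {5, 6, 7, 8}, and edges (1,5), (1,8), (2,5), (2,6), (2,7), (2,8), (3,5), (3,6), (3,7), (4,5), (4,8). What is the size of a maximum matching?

Step 1: List the neighbors of each left vertex:
  1: 5, 8
  2: 5, 6, 7, 8
  3: 5, 6, 7
  4: 5, 8

Step 2: Greedily match left vertices, then look for augmenting paths:
  Match 1 -- 5
  Match 2 -- 6
  Match 3 -- 7
  Match 4 -- 8
  No augmenting path remains.

Step 3: Verify this is maximum:
  Matching size 4 = min(|L|, |R|) = min(4, 4), which is an upper bound, so this matching is maximum.

Maximum matching: {(1,5), (2,6), (3,7), (4,8)}
Size: 4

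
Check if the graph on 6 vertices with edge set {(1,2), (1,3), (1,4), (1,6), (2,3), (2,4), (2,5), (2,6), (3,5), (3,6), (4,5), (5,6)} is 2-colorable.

Step 1: Attempt 2-coloring using BFS:
  Start at vertex 1, assign color 0
  Color vertex 2 with color 1 (neighbor of 1)
  Color vertex 3 with color 1 (neighbor of 1)
  Color vertex 4 with color 1 (neighbor of 1)
  Color vertex 6 with color 1 (neighbor of 1)

Step 2: Conflict found! Vertices 2 and 3 are adjacent but have the same color.
This means the graph contains an odd cycle.

The graph is NOT bipartite.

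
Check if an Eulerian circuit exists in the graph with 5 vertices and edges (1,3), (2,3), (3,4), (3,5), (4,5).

Step 1: Find the degree of each vertex:
  deg(1) = 1
  deg(2) = 1
  deg(3) = 4
  deg(4) = 2
  deg(5) = 2

Step 2: Count vertices with odd degree:
  Odd-degree vertices: 1, 2 (2 total)

Step 3: Apply Euler's theorem:
  - Eulerian circuit exists iff graph is connected and all vertices have even degree
  - Eulerian path exists iff graph is connected and has 0 or 2 odd-degree vertices

Graph is connected with exactly 2 odd-degree vertices (1, 2).
Eulerian path exists (starting and ending at the odd-degree vertices), but no Eulerian circuit.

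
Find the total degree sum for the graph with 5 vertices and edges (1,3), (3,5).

Step 1: Count edges incident to each vertex:
  deg(1) = 1 (neighbors: 3)
  deg(2) = 0 (neighbors: none)
  deg(3) = 2 (neighbors: 1, 5)
  deg(4) = 0 (neighbors: none)
  deg(5) = 1 (neighbors: 3)

Step 2: Sum all degrees:
  1 + 0 + 2 + 0 + 1 = 4

Verification: sum of degrees = 2 * |E| = 2 * 2 = 4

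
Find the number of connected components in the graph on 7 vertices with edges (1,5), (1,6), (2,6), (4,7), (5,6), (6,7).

Step 1: Build adjacency list from edges:
  1: 5, 6
  2: 6
  3: (none)
  4: 7
  5: 1, 6
  6: 1, 2, 5, 7
  7: 4, 6

Step 2: Run BFS/DFS from vertex 1:
  Visited: {1, 5, 6, 2, 7, 4}
  Reached 6 of 7 vertices

Step 3: Only 6 of 7 vertices reached. Graph is disconnected.
Connected components: {1, 2, 4, 5, 6, 7}, {3}
Number of connected components: 2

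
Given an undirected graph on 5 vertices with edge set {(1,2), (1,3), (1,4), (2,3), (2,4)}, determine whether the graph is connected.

Step 1: Build adjacency list from edges:
  1: 2, 3, 4
  2: 1, 3, 4
  3: 1, 2
  4: 1, 2
  5: (none)

Step 2: Run BFS/DFS from vertex 1:
  Visited: {1, 2, 3, 4}
  Reached 4 of 5 vertices

Step 3: Only 4 of 5 vertices reached. Graph is disconnected.
Connected components: {1, 2, 3, 4}, {5}
Answer: No, the graph is not connected (2 components).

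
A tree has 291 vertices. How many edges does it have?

A tree on n vertices always has exactly n - 1 edges.
For n = 291: edges = 291 - 1 = 290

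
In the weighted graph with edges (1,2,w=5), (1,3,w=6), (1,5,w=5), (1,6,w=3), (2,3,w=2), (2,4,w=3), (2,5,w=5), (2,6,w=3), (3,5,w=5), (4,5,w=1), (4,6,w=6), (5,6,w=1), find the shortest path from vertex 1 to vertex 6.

Step 1: Build adjacency list with weights:
  1: 2(w=5), 3(w=6), 5(w=5), 6(w=3)
  2: 1(w=5), 3(w=2), 4(w=3), 5(w=5), 6(w=3)
  3: 1(w=6), 2(w=2), 5(w=5)
  4: 2(w=3), 5(w=1), 6(w=6)
  5: 1(w=5), 2(w=5), 3(w=5), 4(w=1), 6(w=1)
  6: 1(w=3), 2(w=3), 4(w=6), 5(w=1)

Step 2: Apply Dijkstra's algorithm from vertex 1:
  Visit vertex 1 (distance=0)
    Update dist[2] = 5
    Update dist[3] = 6
    Update dist[5] = 5
    Update dist[6] = 3
  Visit vertex 6 (distance=3)
    Update dist[4] = 9
    Update dist[5] = 4

Step 3: Shortest path: 1 -> 6
Total weight: 3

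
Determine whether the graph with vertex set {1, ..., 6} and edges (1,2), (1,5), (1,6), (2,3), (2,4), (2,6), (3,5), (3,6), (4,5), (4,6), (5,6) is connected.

Step 1: Build adjacency list from edges:
  1: 2, 5, 6
  2: 1, 3, 4, 6
  3: 2, 5, 6
  4: 2, 5, 6
  5: 1, 3, 4, 6
  6: 1, 2, 3, 4, 5

Step 2: Run BFS/DFS from vertex 1:
  Visited: {1, 2, 5, 6, 3, 4}
  Reached 6 of 6 vertices

Step 3: All 6 vertices reached from vertex 1, so the graph is connected.
Answer: Yes, the graph is connected.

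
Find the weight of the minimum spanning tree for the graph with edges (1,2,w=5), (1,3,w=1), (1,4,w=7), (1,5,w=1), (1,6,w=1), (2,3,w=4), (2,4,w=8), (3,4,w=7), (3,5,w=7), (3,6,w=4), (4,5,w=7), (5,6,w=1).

Apply Kruskal's algorithm (sort edges by weight, add if no cycle):

Sorted edges by weight:
  (1,3) w=1
  (1,5) w=1
  (1,6) w=1
  (5,6) w=1
  (2,3) w=4
  (3,6) w=4
  (1,2) w=5
  (1,4) w=7
  (3,4) w=7
  (3,5) w=7
  (4,5) w=7
  (2,4) w=8

Add edge (1,3) w=1 -- no cycle. Running total: 1
Add edge (1,5) w=1 -- no cycle. Running total: 2
Add edge (1,6) w=1 -- no cycle. Running total: 3
Skip edge (5,6) w=1 -- would create cycle
Add edge (2,3) w=4 -- no cycle. Running total: 7
Skip edge (3,6) w=4 -- would create cycle
Skip edge (1,2) w=5 -- would create cycle
Add edge (1,4) w=7 -- no cycle. Running total: 14

MST edges: (1,3,w=1), (1,5,w=1), (1,6,w=1), (2,3,w=4), (1,4,w=7)
Total MST weight: 1 + 1 + 1 + 4 + 7 = 14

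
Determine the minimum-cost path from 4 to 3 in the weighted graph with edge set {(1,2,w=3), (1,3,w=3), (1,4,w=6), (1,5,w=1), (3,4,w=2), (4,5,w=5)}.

Step 1: Build adjacency list with weights:
  1: 2(w=3), 3(w=3), 4(w=6), 5(w=1)
  2: 1(w=3)
  3: 1(w=3), 4(w=2)
  4: 1(w=6), 3(w=2), 5(w=5)
  5: 1(w=1), 4(w=5)

Step 2: Apply Dijkstra's algorithm from vertex 4:
  Visit vertex 4 (distance=0)
    Update dist[1] = 6
    Update dist[3] = 2
    Update dist[5] = 5
  Visit vertex 3 (distance=2)
    Update dist[1] = 5

Step 3: Shortest path: 4 -> 3
Total weight: 2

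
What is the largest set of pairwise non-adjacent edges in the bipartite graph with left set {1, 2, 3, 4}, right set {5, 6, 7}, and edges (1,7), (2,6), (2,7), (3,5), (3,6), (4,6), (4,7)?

Step 1: List the neighbors of each left vertex:
  1: 7
  2: 6, 7
  3: 5, 6
  4: 6, 7

Step 2: Greedily match left vertices, then look for augmenting paths:
  Match 1 -- 7
  Match 2 -- 6
  Match 3 -- 5
  No augmenting path remains.

Step 3: Verify this is maximum:
  Matching size 3 = min(|L|, |R|) = min(4, 3), which is an upper bound, so this matching is maximum.

Maximum matching: {(1,7), (2,6), (3,5)}
Size: 3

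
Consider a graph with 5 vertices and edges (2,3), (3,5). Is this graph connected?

Step 1: Build adjacency list from edges:
  1: (none)
  2: 3
  3: 2, 5
  4: (none)
  5: 3

Step 2: Run BFS/DFS from vertex 1:
  Visited: {1}
  Reached 1 of 5 vertices

Step 3: Only 1 of 5 vertices reached. Graph is disconnected.
Connected components: {1}, {2, 3, 5}, {4}
Answer: No, the graph is not connected (3 components).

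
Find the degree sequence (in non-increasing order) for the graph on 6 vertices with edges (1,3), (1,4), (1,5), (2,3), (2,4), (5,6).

Step 1: Count edges incident to each vertex:
  deg(1) = 3 (neighbors: 3, 4, 5)
  deg(2) = 2 (neighbors: 3, 4)
  deg(3) = 2 (neighbors: 1, 2)
  deg(4) = 2 (neighbors: 1, 2)
  deg(5) = 2 (neighbors: 1, 6)
  deg(6) = 1 (neighbors: 5)

Step 2: Sort degrees in non-increasing order:
  Degrees: [3, 2, 2, 2, 2, 1] -> sorted: [3, 2, 2, 2, 2, 1]

Degree sequence: [3, 2, 2, 2, 2, 1]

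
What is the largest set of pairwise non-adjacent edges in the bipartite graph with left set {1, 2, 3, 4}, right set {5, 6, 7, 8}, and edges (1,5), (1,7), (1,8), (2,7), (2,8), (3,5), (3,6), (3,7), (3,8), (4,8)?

Step 1: List the neighbors of each left vertex:
  1: 5, 7, 8
  2: 7, 8
  3: 5, 6, 7, 8
  4: 8

Step 2: Greedily match left vertices, then look for augmenting paths:
  Match 1 -- 5
  Match 2 -- 7
  Match 3 -- 6
  Match 4 -- 8
  No augmenting path remains.

Step 3: Verify this is maximum:
  Matching size 4 = min(|L|, |R|) = min(4, 4), which is an upper bound, so this matching is maximum.

Maximum matching: {(1,5), (2,7), (3,6), (4,8)}
Size: 4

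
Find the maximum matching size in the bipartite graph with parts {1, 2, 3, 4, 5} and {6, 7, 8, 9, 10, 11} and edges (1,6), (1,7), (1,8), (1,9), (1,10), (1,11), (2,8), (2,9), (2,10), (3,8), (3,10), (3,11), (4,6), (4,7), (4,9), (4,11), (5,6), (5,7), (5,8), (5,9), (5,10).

Step 1: List the neighbors of each left vertex:
  1: 6, 7, 8, 9, 10, 11
  2: 8, 9, 10
  3: 8, 10, 11
  4: 6, 7, 9, 11
  5: 6, 7, 8, 9, 10

Step 2: Greedily match left vertices, then look for augmenting paths:
  Match 1 -- 6
  Match 2 -- 8
  Match 3 -- 10
  Match 4 -- 7
  Match 5 -- 9
  No augmenting path remains.

Step 3: Verify this is maximum:
  Matching size 5 = min(|L|, |R|) = min(5, 6), which is an upper bound, so this matching is maximum.

Maximum matching: {(1,6), (2,8), (3,10), (4,7), (5,9)}
Size: 5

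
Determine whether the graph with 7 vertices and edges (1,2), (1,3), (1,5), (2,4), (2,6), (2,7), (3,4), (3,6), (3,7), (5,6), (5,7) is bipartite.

Step 1: Attempt 2-coloring using BFS:
  Start at vertex 1, assign color 0
  Color vertex 2 with color 1 (neighbor of 1)
  Color vertex 3 with color 1 (neighbor of 1)
  Color vertex 5 with color 1 (neighbor of 1)
  Color vertex 4 with color 0 (neighbor of 2)
  Color vertex 6 with color 0 (neighbor of 2)
  Color vertex 7 with color 0 (neighbor of 2)

Step 2: 2-coloring succeeded. No conflicts found.
  Set A (color 0): {1, 4, 6, 7}
  Set B (color 1): {2, 3, 5}

The graph is bipartite with partition {1, 4, 6, 7}, {2, 3, 5}.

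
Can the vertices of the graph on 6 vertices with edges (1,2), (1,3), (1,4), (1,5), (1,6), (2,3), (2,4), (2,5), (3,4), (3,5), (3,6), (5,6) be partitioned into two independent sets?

Step 1: Attempt 2-coloring using BFS:
  Start at vertex 1, assign color 0
  Color vertex 2 with color 1 (neighbor of 1)
  Color vertex 3 with color 1 (neighbor of 1)
  Color vertex 4 with color 1 (neighbor of 1)
  Color vertex 5 with color 1 (neighbor of 1)
  Color vertex 6 with color 1 (neighbor of 1)

Step 2: Conflict found! Vertices 2 and 3 are adjacent but have the same color.
This means the graph contains an odd cycle.

The graph is NOT bipartite.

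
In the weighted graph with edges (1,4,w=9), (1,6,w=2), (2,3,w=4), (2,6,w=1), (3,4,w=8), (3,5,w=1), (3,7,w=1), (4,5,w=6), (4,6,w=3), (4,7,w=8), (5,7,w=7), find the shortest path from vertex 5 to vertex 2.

Step 1: Build adjacency list with weights:
  1: 4(w=9), 6(w=2)
  2: 3(w=4), 6(w=1)
  3: 2(w=4), 4(w=8), 5(w=1), 7(w=1)
  4: 1(w=9), 3(w=8), 5(w=6), 6(w=3), 7(w=8)
  5: 3(w=1), 4(w=6), 7(w=7)
  6: 1(w=2), 2(w=1), 4(w=3)
  7: 3(w=1), 4(w=8), 5(w=7)

Step 2: Apply Dijkstra's algorithm from vertex 5:
  Visit vertex 5 (distance=0)
    Update dist[3] = 1
    Update dist[4] = 6
    Update dist[7] = 7
  Visit vertex 3 (distance=1)
    Update dist[2] = 5
    Update dist[7] = 2
  Visit vertex 7 (distance=2)
  Visit vertex 2 (distance=5)
    Update dist[6] = 6

Step 3: Shortest path: 5 -> 3 -> 2
Total weight: 1 + 4 = 5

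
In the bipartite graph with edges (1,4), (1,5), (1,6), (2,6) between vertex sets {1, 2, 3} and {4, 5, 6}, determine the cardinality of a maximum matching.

Step 1: List the neighbors of each left vertex:
  1: 4, 5, 6
  2: 6
  3: (none)

Step 2: Greedily match left vertices, then look for augmenting paths:
  Match 1 -- 4
  Match 2 -- 6
  No augmenting path remains.

Step 3: Verify this is maximum:
  Matching has size 2. The vertex set {1, 2} covers every edge and has size 2; any matching has at most one edge per cover vertex, so 2 is maximum (König's theorem).

Maximum matching: {(1,4), (2,6)}
Size: 2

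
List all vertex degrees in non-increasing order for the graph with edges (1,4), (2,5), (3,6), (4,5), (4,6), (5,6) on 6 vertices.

Step 1: Count edges incident to each vertex:
  deg(1) = 1 (neighbors: 4)
  deg(2) = 1 (neighbors: 5)
  deg(3) = 1 (neighbors: 6)
  deg(4) = 3 (neighbors: 1, 5, 6)
  deg(5) = 3 (neighbors: 2, 4, 6)
  deg(6) = 3 (neighbors: 3, 4, 5)

Step 2: Sort degrees in non-increasing order:
  Degrees: [1, 1, 1, 3, 3, 3] -> sorted: [3, 3, 3, 1, 1, 1]

Degree sequence: [3, 3, 3, 1, 1, 1]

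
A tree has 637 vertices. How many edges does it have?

A tree on n vertices always has exactly n - 1 edges.
For n = 637: edges = 637 - 1 = 636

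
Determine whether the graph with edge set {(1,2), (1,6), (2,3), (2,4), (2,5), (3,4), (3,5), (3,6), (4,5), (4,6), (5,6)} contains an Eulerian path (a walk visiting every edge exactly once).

Step 1: Find the degree of each vertex:
  deg(1) = 2
  deg(2) = 4
  deg(3) = 4
  deg(4) = 4
  deg(5) = 4
  deg(6) = 4

Step 2: Count vertices with odd degree:
  All vertices have even degree (0 odd-degree vertices)

Step 3: Apply Euler's theorem:
  - Eulerian circuit exists iff graph is connected and all vertices have even degree
  - Eulerian path exists iff graph is connected and has 0 or 2 odd-degree vertices

Graph is connected with 0 odd-degree vertices.
Both Eulerian circuit and Eulerian path exist.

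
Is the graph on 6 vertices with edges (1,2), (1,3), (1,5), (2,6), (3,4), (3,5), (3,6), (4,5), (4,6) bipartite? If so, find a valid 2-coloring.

Step 1: Attempt 2-coloring using BFS:
  Start at vertex 1, assign color 0
  Color vertex 2 with color 1 (neighbor of 1)
  Color vertex 3 with color 1 (neighbor of 1)
  Color vertex 5 with color 1 (neighbor of 1)
  Color vertex 6 with color 0 (neighbor of 2)
  Color vertex 4 with color 0 (neighbor of 3)

Step 2: Conflict found! Vertices 3 and 5 are adjacent but have the same color.
This means the graph contains an odd cycle.

The graph is NOT bipartite.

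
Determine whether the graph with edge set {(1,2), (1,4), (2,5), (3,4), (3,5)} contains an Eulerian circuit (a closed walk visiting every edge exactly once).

Step 1: Find the degree of each vertex:
  deg(1) = 2
  deg(2) = 2
  deg(3) = 2
  deg(4) = 2
  deg(5) = 2

Step 2: Count vertices with odd degree:
  All vertices have even degree (0 odd-degree vertices)

Step 3: Apply Euler's theorem:
  - Eulerian circuit exists iff graph is connected and all vertices have even degree
  - Eulerian path exists iff graph is connected and has 0 or 2 odd-degree vertices

Graph is connected with 0 odd-degree vertices.
Both Eulerian circuit and Eulerian path exist.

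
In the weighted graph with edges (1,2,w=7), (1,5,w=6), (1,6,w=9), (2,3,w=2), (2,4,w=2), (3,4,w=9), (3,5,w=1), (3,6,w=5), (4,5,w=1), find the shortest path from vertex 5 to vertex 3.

Step 1: Build adjacency list with weights:
  1: 2(w=7), 5(w=6), 6(w=9)
  2: 1(w=7), 3(w=2), 4(w=2)
  3: 2(w=2), 4(w=9), 5(w=1), 6(w=5)
  4: 2(w=2), 3(w=9), 5(w=1)
  5: 1(w=6), 3(w=1), 4(w=1)
  6: 1(w=9), 3(w=5)

Step 2: Apply Dijkstra's algorithm from vertex 5:
  Visit vertex 5 (distance=0)
    Update dist[1] = 6
    Update dist[3] = 1
    Update dist[4] = 1
  Visit vertex 3 (distance=1)
    Update dist[2] = 3
    Update dist[6] = 6

Step 3: Shortest path: 5 -> 3
Total weight: 1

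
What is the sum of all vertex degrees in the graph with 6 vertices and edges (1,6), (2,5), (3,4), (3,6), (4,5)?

Step 1: Count edges incident to each vertex:
  deg(1) = 1 (neighbors: 6)
  deg(2) = 1 (neighbors: 5)
  deg(3) = 2 (neighbors: 4, 6)
  deg(4) = 2 (neighbors: 3, 5)
  deg(5) = 2 (neighbors: 2, 4)
  deg(6) = 2 (neighbors: 1, 3)

Step 2: Sum all degrees:
  1 + 1 + 2 + 2 + 2 + 2 = 10

Verification: sum of degrees = 2 * |E| = 2 * 5 = 10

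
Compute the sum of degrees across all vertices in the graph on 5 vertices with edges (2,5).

Step 1: Count edges incident to each vertex:
  deg(1) = 0 (neighbors: none)
  deg(2) = 1 (neighbors: 5)
  deg(3) = 0 (neighbors: none)
  deg(4) = 0 (neighbors: none)
  deg(5) = 1 (neighbors: 2)

Step 2: Sum all degrees:
  0 + 1 + 0 + 0 + 1 = 2

Verification: sum of degrees = 2 * |E| = 2 * 1 = 2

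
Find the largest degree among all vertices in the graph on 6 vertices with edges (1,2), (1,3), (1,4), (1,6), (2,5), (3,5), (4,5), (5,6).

Step 1: Count edges incident to each vertex:
  deg(1) = 4 (neighbors: 2, 3, 4, 6)
  deg(2) = 2 (neighbors: 1, 5)
  deg(3) = 2 (neighbors: 1, 5)
  deg(4) = 2 (neighbors: 1, 5)
  deg(5) = 4 (neighbors: 2, 3, 4, 6)
  deg(6) = 2 (neighbors: 1, 5)

Step 2: Find maximum:
  max(4, 2, 2, 2, 4, 2) = 4 (vertex 1)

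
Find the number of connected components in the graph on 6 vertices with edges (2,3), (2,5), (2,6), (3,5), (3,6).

Step 1: Build adjacency list from edges:
  1: (none)
  2: 3, 5, 6
  3: 2, 5, 6
  4: (none)
  5: 2, 3
  6: 2, 3

Step 2: Run BFS/DFS from vertex 1:
  Visited: {1}
  Reached 1 of 6 vertices

Step 3: Only 1 of 6 vertices reached. Graph is disconnected.
Connected components: {1}, {2, 3, 5, 6}, {4}
Number of connected components: 3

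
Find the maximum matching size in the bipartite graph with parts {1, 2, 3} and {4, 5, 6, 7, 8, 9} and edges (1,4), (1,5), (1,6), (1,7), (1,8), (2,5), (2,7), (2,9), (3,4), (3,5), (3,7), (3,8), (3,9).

Step 1: List the neighbors of each left vertex:
  1: 4, 5, 6, 7, 8
  2: 5, 7, 9
  3: 4, 5, 7, 8, 9

Step 2: Greedily match left vertices, then look for augmenting paths:
  Match 1 -- 4
  Match 2 -- 5
  Match 3 -- 7
  No augmenting path remains.

Step 3: Verify this is maximum:
  Matching size 3 = min(|L|, |R|) = min(3, 6), which is an upper bound, so this matching is maximum.

Maximum matching: {(1,4), (2,5), (3,7)}
Size: 3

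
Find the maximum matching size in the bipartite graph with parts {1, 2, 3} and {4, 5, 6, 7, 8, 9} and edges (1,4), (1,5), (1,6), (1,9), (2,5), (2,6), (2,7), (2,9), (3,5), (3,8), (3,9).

Step 1: List the neighbors of each left vertex:
  1: 4, 5, 6, 9
  2: 5, 6, 7, 9
  3: 5, 8, 9

Step 2: Greedily match left vertices, then look for augmenting paths:
  Match 1 -- 4
  Match 2 -- 5
  Match 3 -- 8
  No augmenting path remains.

Step 3: Verify this is maximum:
  Matching size 3 = min(|L|, |R|) = min(3, 6), which is an upper bound, so this matching is maximum.

Maximum matching: {(1,4), (2,5), (3,8)}
Size: 3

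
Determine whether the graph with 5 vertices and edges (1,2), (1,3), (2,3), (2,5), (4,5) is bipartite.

Step 1: Attempt 2-coloring using BFS:
  Start at vertex 1, assign color 0
  Color vertex 2 with color 1 (neighbor of 1)
  Color vertex 3 with color 1 (neighbor of 1)

Step 2: Conflict found! Vertices 2 and 3 are adjacent but have the same color.
This means the graph contains an odd cycle.

The graph is NOT bipartite.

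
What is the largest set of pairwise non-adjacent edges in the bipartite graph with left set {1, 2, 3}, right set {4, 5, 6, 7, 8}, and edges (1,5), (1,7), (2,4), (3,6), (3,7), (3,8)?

Step 1: List the neighbors of each left vertex:
  1: 5, 7
  2: 4
  3: 6, 7, 8

Step 2: Greedily match left vertices, then look for augmenting paths:
  Match 1 -- 5
  Match 2 -- 4
  Match 3 -- 6
  No augmenting path remains.

Step 3: Verify this is maximum:
  Matching size 3 = min(|L|, |R|) = min(3, 5), which is an upper bound, so this matching is maximum.

Maximum matching: {(1,5), (2,4), (3,6)}
Size: 3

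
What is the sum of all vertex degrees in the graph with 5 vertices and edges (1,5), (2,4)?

Step 1: Count edges incident to each vertex:
  deg(1) = 1 (neighbors: 5)
  deg(2) = 1 (neighbors: 4)
  deg(3) = 0 (neighbors: none)
  deg(4) = 1 (neighbors: 2)
  deg(5) = 1 (neighbors: 1)

Step 2: Sum all degrees:
  1 + 1 + 0 + 1 + 1 = 4

Verification: sum of degrees = 2 * |E| = 2 * 2 = 4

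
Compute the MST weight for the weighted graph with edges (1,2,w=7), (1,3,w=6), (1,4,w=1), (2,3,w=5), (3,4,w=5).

Apply Kruskal's algorithm (sort edges by weight, add if no cycle):

Sorted edges by weight:
  (1,4) w=1
  (2,3) w=5
  (3,4) w=5
  (1,3) w=6
  (1,2) w=7

Add edge (1,4) w=1 -- no cycle. Running total: 1
Add edge (2,3) w=5 -- no cycle. Running total: 6
Add edge (3,4) w=5 -- no cycle. Running total: 11

MST edges: (1,4,w=1), (2,3,w=5), (3,4,w=5)
Total MST weight: 1 + 5 + 5 = 11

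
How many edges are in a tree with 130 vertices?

A tree on n vertices always has exactly n - 1 edges.
For n = 130: edges = 130 - 1 = 129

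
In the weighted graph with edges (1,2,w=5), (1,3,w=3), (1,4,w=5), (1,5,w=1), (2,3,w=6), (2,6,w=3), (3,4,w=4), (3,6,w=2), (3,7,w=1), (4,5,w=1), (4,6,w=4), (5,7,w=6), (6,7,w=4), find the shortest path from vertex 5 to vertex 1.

Step 1: Build adjacency list with weights:
  1: 2(w=5), 3(w=3), 4(w=5), 5(w=1)
  2: 1(w=5), 3(w=6), 6(w=3)
  3: 1(w=3), 2(w=6), 4(w=4), 6(w=2), 7(w=1)
  4: 1(w=5), 3(w=4), 5(w=1), 6(w=4)
  5: 1(w=1), 4(w=1), 7(w=6)
  6: 2(w=3), 3(w=2), 4(w=4), 7(w=4)
  7: 3(w=1), 5(w=6), 6(w=4)

Step 2: Apply Dijkstra's algorithm from vertex 5:
  Visit vertex 5 (distance=0)
    Update dist[1] = 1
    Update dist[4] = 1
    Update dist[7] = 6
  Visit vertex 1 (distance=1)
    Update dist[2] = 6
    Update dist[3] = 4

Step 3: Shortest path: 5 -> 1
Total weight: 1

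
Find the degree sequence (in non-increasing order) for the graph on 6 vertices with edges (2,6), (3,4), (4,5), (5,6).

Step 1: Count edges incident to each vertex:
  deg(1) = 0 (neighbors: none)
  deg(2) = 1 (neighbors: 6)
  deg(3) = 1 (neighbors: 4)
  deg(4) = 2 (neighbors: 3, 5)
  deg(5) = 2 (neighbors: 4, 6)
  deg(6) = 2 (neighbors: 2, 5)

Step 2: Sort degrees in non-increasing order:
  Degrees: [0, 1, 1, 2, 2, 2] -> sorted: [2, 2, 2, 1, 1, 0]

Degree sequence: [2, 2, 2, 1, 1, 0]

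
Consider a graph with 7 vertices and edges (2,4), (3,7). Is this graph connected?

Step 1: Build adjacency list from edges:
  1: (none)
  2: 4
  3: 7
  4: 2
  5: (none)
  6: (none)
  7: 3

Step 2: Run BFS/DFS from vertex 1:
  Visited: {1}
  Reached 1 of 7 vertices

Step 3: Only 1 of 7 vertices reached. Graph is disconnected.
Connected components: {1}, {2, 4}, {3, 7}, {5}, {6}
Answer: No, the graph is not connected (5 components).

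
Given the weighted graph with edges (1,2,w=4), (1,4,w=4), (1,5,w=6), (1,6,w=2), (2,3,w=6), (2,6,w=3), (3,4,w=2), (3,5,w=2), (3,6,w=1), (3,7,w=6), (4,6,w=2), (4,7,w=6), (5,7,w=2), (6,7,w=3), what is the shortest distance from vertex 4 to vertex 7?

Step 1: Build adjacency list with weights:
  1: 2(w=4), 4(w=4), 5(w=6), 6(w=2)
  2: 1(w=4), 3(w=6), 6(w=3)
  3: 2(w=6), 4(w=2), 5(w=2), 6(w=1), 7(w=6)
  4: 1(w=4), 3(w=2), 6(w=2), 7(w=6)
  5: 1(w=6), 3(w=2), 7(w=2)
  6: 1(w=2), 2(w=3), 3(w=1), 4(w=2), 7(w=3)
  7: 3(w=6), 4(w=6), 5(w=2), 6(w=3)

Step 2: Apply Dijkstra's algorithm from vertex 4:
  Visit vertex 4 (distance=0)
    Update dist[1] = 4
    Update dist[3] = 2
    Update dist[6] = 2
    Update dist[7] = 6
  Visit vertex 3 (distance=2)
    Update dist[2] = 8
    Update dist[5] = 4
  Visit vertex 6 (distance=2)
    Update dist[2] = 5
    Update dist[7] = 5
  Visit vertex 1 (distance=4)
  Visit vertex 5 (distance=4)
  Visit vertex 2 (distance=5)
  Visit vertex 7 (distance=5)

Step 3: Shortest path: 4 -> 6 -> 7
Total weight: 2 + 3 = 5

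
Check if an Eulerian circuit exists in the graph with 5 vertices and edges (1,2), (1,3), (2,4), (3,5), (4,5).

Step 1: Find the degree of each vertex:
  deg(1) = 2
  deg(2) = 2
  deg(3) = 2
  deg(4) = 2
  deg(5) = 2

Step 2: Count vertices with odd degree:
  All vertices have even degree (0 odd-degree vertices)

Step 3: Apply Euler's theorem:
  - Eulerian circuit exists iff graph is connected and all vertices have even degree
  - Eulerian path exists iff graph is connected and has 0 or 2 odd-degree vertices

Graph is connected with 0 odd-degree vertices.
Both Eulerian circuit and Eulerian path exist.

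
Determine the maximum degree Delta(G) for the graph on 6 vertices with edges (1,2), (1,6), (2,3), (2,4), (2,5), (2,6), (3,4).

Step 1: Count edges incident to each vertex:
  deg(1) = 2 (neighbors: 2, 6)
  deg(2) = 5 (neighbors: 1, 3, 4, 5, 6)
  deg(3) = 2 (neighbors: 2, 4)
  deg(4) = 2 (neighbors: 2, 3)
  deg(5) = 1 (neighbors: 2)
  deg(6) = 2 (neighbors: 1, 2)

Step 2: Find maximum:
  max(2, 5, 2, 2, 1, 2) = 5 (vertex 2)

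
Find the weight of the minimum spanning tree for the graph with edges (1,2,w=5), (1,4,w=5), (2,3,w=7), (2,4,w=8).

Apply Kruskal's algorithm (sort edges by weight, add if no cycle):

Sorted edges by weight:
  (1,2) w=5
  (1,4) w=5
  (2,3) w=7
  (2,4) w=8

Add edge (1,2) w=5 -- no cycle. Running total: 5
Add edge (1,4) w=5 -- no cycle. Running total: 10
Add edge (2,3) w=7 -- no cycle. Running total: 17

MST edges: (1,2,w=5), (1,4,w=5), (2,3,w=7)
Total MST weight: 5 + 5 + 7 = 17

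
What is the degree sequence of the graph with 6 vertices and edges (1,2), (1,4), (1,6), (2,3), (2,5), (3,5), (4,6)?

Step 1: Count edges incident to each vertex:
  deg(1) = 3 (neighbors: 2, 4, 6)
  deg(2) = 3 (neighbors: 1, 3, 5)
  deg(3) = 2 (neighbors: 2, 5)
  deg(4) = 2 (neighbors: 1, 6)
  deg(5) = 2 (neighbors: 2, 3)
  deg(6) = 2 (neighbors: 1, 4)

Step 2: Sort degrees in non-increasing order:
  Degrees: [3, 3, 2, 2, 2, 2] -> sorted: [3, 3, 2, 2, 2, 2]

Degree sequence: [3, 3, 2, 2, 2, 2]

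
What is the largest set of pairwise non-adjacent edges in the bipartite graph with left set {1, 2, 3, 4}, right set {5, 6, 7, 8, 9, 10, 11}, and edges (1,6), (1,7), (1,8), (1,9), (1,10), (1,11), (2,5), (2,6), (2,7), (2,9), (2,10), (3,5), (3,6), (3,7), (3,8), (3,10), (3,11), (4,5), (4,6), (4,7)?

Step 1: List the neighbors of each left vertex:
  1: 6, 7, 8, 9, 10, 11
  2: 5, 6, 7, 9, 10
  3: 5, 6, 7, 8, 10, 11
  4: 5, 6, 7

Step 2: Greedily match left vertices, then look for augmenting paths:
  Match 1 -- 6
  Match 2 -- 9
  Match 3 -- 7
  Match 4 -- 5
  No augmenting path remains.

Step 3: Verify this is maximum:
  Matching size 4 = min(|L|, |R|) = min(4, 7), which is an upper bound, so this matching is maximum.

Maximum matching: {(1,6), (2,9), (3,7), (4,5)}
Size: 4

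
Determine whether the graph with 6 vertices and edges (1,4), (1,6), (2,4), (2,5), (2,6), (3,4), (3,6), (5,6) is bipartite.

Step 1: Attempt 2-coloring using BFS:
  Start at vertex 1, assign color 0
  Color vertex 4 with color 1 (neighbor of 1)
  Color vertex 6 with color 1 (neighbor of 1)
  Color vertex 2 with color 0 (neighbor of 4)
  Color vertex 3 with color 0 (neighbor of 4)
  Color vertex 5 with color 0 (neighbor of 6)

Step 2: Conflict found! Vertices 2 and 5 are adjacent but have the same color.
This means the graph contains an odd cycle.

The graph is NOT bipartite.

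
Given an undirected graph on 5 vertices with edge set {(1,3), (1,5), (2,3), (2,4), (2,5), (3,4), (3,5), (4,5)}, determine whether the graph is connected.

Step 1: Build adjacency list from edges:
  1: 3, 5
  2: 3, 4, 5
  3: 1, 2, 4, 5
  4: 2, 3, 5
  5: 1, 2, 3, 4

Step 2: Run BFS/DFS from vertex 1:
  Visited: {1, 3, 5, 2, 4}
  Reached 5 of 5 vertices

Step 3: All 5 vertices reached from vertex 1, so the graph is connected.
Answer: Yes, the graph is connected.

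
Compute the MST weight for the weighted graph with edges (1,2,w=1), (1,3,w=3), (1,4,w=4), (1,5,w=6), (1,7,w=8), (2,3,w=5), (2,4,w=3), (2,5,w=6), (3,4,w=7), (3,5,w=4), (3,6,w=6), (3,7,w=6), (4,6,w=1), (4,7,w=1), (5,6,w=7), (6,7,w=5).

Apply Kruskal's algorithm (sort edges by weight, add if no cycle):

Sorted edges by weight:
  (1,2) w=1
  (4,6) w=1
  (4,7) w=1
  (1,3) w=3
  (2,4) w=3
  (1,4) w=4
  (3,5) w=4
  (2,3) w=5
  (6,7) w=5
  (1,5) w=6
  (2,5) w=6
  (3,6) w=6
  (3,7) w=6
  (3,4) w=7
  (5,6) w=7
  (1,7) w=8

Add edge (1,2) w=1 -- no cycle. Running total: 1
Add edge (4,6) w=1 -- no cycle. Running total: 2
Add edge (4,7) w=1 -- no cycle. Running total: 3
Add edge (1,3) w=3 -- no cycle. Running total: 6
Add edge (2,4) w=3 -- no cycle. Running total: 9
Skip edge (1,4) w=4 -- would create cycle
Add edge (3,5) w=4 -- no cycle. Running total: 13

MST edges: (1,2,w=1), (4,6,w=1), (4,7,w=1), (1,3,w=3), (2,4,w=3), (3,5,w=4)
Total MST weight: 1 + 1 + 1 + 3 + 3 + 4 = 13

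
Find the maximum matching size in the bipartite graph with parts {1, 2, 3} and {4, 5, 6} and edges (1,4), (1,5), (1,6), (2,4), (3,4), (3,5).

Step 1: List the neighbors of each left vertex:
  1: 4, 5, 6
  2: 4
  3: 4, 5

Step 2: Greedily match left vertices, then look for augmenting paths:
  Match 1 -- 6
  Match 2 -- 4
  Match 3 -- 5
  No augmenting path remains.

Step 3: Verify this is maximum:
  Matching size 3 = min(|L|, |R|) = min(3, 3), which is an upper bound, so this matching is maximum.

Maximum matching: {(1,6), (2,4), (3,5)}
Size: 3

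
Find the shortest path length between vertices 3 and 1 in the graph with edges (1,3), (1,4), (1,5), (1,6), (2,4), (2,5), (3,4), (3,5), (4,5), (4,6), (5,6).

Step 1: Build adjacency list:
  1: 3, 4, 5, 6
  2: 4, 5
  3: 1, 4, 5
  4: 1, 2, 3, 5, 6
  5: 1, 2, 3, 4, 6
  6: 1, 4, 5

Step 2: BFS from vertex 3 to find shortest path to 1:
  vertex 1 reached at distance 1

Step 3: Shortest path: 3 -> 1
Path length: 1 edge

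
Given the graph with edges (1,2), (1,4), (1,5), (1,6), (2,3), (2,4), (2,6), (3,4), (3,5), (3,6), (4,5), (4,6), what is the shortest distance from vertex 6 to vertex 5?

Step 1: Build adjacency list:
  1: 2, 4, 5, 6
  2: 1, 3, 4, 6
  3: 2, 4, 5, 6
  4: 1, 2, 3, 5, 6
  5: 1, 3, 4
  6: 1, 2, 3, 4

Step 2: BFS from vertex 6 to find shortest path to 5:
  vertex 1 reached at distance 1
  vertex 2 reached at distance 1
  vertex 3 reached at distance 1
  vertex 4 reached at distance 1
  vertex 5 reached at distance 2

Step 3: Shortest path: 6 -> 4 -> 5
Path length: 2 edges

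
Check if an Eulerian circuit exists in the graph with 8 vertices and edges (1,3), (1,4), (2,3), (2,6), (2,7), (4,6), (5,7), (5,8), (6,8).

Step 1: Find the degree of each vertex:
  deg(1) = 2
  deg(2) = 3
  deg(3) = 2
  deg(4) = 2
  deg(5) = 2
  deg(6) = 3
  deg(7) = 2
  deg(8) = 2

Step 2: Count vertices with odd degree:
  Odd-degree vertices: 2, 6 (2 total)

Step 3: Apply Euler's theorem:
  - Eulerian circuit exists iff graph is connected and all vertices have even degree
  - Eulerian path exists iff graph is connected and has 0 or 2 odd-degree vertices

Graph is connected with exactly 2 odd-degree vertices (2, 6).
Eulerian path exists (starting and ending at the odd-degree vertices), but no Eulerian circuit.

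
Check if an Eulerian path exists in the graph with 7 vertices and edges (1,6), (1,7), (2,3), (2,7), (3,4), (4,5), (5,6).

Step 1: Find the degree of each vertex:
  deg(1) = 2
  deg(2) = 2
  deg(3) = 2
  deg(4) = 2
  deg(5) = 2
  deg(6) = 2
  deg(7) = 2

Step 2: Count vertices with odd degree:
  All vertices have even degree (0 odd-degree vertices)

Step 3: Apply Euler's theorem:
  - Eulerian circuit exists iff graph is connected and all vertices have even degree
  - Eulerian path exists iff graph is connected and has 0 or 2 odd-degree vertices

Graph is connected with 0 odd-degree vertices.
Both Eulerian circuit and Eulerian path exist.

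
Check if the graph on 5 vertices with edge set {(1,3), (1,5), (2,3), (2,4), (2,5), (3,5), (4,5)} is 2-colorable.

Step 1: Attempt 2-coloring using BFS:
  Start at vertex 1, assign color 0
  Color vertex 3 with color 1 (neighbor of 1)
  Color vertex 5 with color 1 (neighbor of 1)
  Color vertex 2 with color 0 (neighbor of 3)

Step 2: Conflict found! Vertices 3 and 5 are adjacent but have the same color.
This means the graph contains an odd cycle.

The graph is NOT bipartite.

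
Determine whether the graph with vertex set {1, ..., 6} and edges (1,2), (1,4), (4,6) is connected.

Step 1: Build adjacency list from edges:
  1: 2, 4
  2: 1
  3: (none)
  4: 1, 6
  5: (none)
  6: 4

Step 2: Run BFS/DFS from vertex 1:
  Visited: {1, 2, 4, 6}
  Reached 4 of 6 vertices

Step 3: Only 4 of 6 vertices reached. Graph is disconnected.
Connected components: {1, 2, 4, 6}, {3}, {5}
Answer: No, the graph is not connected (3 components).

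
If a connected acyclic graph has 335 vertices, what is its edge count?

A tree on n vertices always has exactly n - 1 edges.
For n = 335: edges = 335 - 1 = 334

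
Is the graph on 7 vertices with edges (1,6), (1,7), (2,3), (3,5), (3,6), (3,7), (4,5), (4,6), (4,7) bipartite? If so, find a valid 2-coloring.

Step 1: Attempt 2-coloring using BFS:
  Start at vertex 1, assign color 0
  Color vertex 6 with color 1 (neighbor of 1)
  Color vertex 7 with color 1 (neighbor of 1)
  Color vertex 3 with color 0 (neighbor of 6)
  Color vertex 4 with color 0 (neighbor of 6)
  Color vertex 2 with color 1 (neighbor of 3)
  Color vertex 5 with color 1 (neighbor of 3)

Step 2: 2-coloring succeeded. No conflicts found.
  Set A (color 0): {1, 3, 4}
  Set B (color 1): {2, 5, 6, 7}

The graph is bipartite with partition {1, 3, 4}, {2, 5, 6, 7}.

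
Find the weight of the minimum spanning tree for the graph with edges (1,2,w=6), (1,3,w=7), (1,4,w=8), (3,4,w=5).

Apply Kruskal's algorithm (sort edges by weight, add if no cycle):

Sorted edges by weight:
  (3,4) w=5
  (1,2) w=6
  (1,3) w=7
  (1,4) w=8

Add edge (3,4) w=5 -- no cycle. Running total: 5
Add edge (1,2) w=6 -- no cycle. Running total: 11
Add edge (1,3) w=7 -- no cycle. Running total: 18

MST edges: (3,4,w=5), (1,2,w=6), (1,3,w=7)
Total MST weight: 5 + 6 + 7 = 18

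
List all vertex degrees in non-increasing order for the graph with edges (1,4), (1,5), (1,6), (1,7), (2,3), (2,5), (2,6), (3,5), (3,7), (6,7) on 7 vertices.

Step 1: Count edges incident to each vertex:
  deg(1) = 4 (neighbors: 4, 5, 6, 7)
  deg(2) = 3 (neighbors: 3, 5, 6)
  deg(3) = 3 (neighbors: 2, 5, 7)
  deg(4) = 1 (neighbors: 1)
  deg(5) = 3 (neighbors: 1, 2, 3)
  deg(6) = 3 (neighbors: 1, 2, 7)
  deg(7) = 3 (neighbors: 1, 3, 6)

Step 2: Sort degrees in non-increasing order:
  Degrees: [4, 3, 3, 1, 3, 3, 3] -> sorted: [4, 3, 3, 3, 3, 3, 1]

Degree sequence: [4, 3, 3, 3, 3, 3, 1]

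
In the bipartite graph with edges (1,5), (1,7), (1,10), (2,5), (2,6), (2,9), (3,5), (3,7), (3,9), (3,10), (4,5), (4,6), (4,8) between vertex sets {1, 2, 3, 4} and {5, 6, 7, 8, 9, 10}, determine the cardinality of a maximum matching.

Step 1: List the neighbors of each left vertex:
  1: 5, 7, 10
  2: 5, 6, 9
  3: 5, 7, 9, 10
  4: 5, 6, 8

Step 2: Greedily match left vertices, then look for augmenting paths:
  Match 1 -- 5
  Match 2 -- 6
  Match 3 -- 7
  Match 4 -- 8
  No augmenting path remains.

Step 3: Verify this is maximum:
  Matching size 4 = min(|L|, |R|) = min(4, 6), which is an upper bound, so this matching is maximum.

Maximum matching: {(1,5), (2,6), (3,7), (4,8)}
Size: 4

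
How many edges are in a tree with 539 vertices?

A tree on n vertices always has exactly n - 1 edges.
For n = 539: edges = 539 - 1 = 538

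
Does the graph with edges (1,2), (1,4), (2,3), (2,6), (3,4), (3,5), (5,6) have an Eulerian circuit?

Step 1: Find the degree of each vertex:
  deg(1) = 2
  deg(2) = 3
  deg(3) = 3
  deg(4) = 2
  deg(5) = 2
  deg(6) = 2

Step 2: Count vertices with odd degree:
  Odd-degree vertices: 2, 3 (2 total)

Step 3: Apply Euler's theorem:
  - Eulerian circuit exists iff graph is connected and all vertices have even degree
  - Eulerian path exists iff graph is connected and has 0 or 2 odd-degree vertices

Graph is connected with exactly 2 odd-degree vertices (2, 3).
Eulerian path exists (starting and ending at the odd-degree vertices), but no Eulerian circuit.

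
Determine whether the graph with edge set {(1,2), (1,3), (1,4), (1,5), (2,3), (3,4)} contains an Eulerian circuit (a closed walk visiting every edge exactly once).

Step 1: Find the degree of each vertex:
  deg(1) = 4
  deg(2) = 2
  deg(3) = 3
  deg(4) = 2
  deg(5) = 1

Step 2: Count vertices with odd degree:
  Odd-degree vertices: 3, 5 (2 total)

Step 3: Apply Euler's theorem:
  - Eulerian circuit exists iff graph is connected and all vertices have even degree
  - Eulerian path exists iff graph is connected and has 0 or 2 odd-degree vertices

Graph is connected with exactly 2 odd-degree vertices (3, 5).
Eulerian path exists (starting and ending at the odd-degree vertices), but no Eulerian circuit.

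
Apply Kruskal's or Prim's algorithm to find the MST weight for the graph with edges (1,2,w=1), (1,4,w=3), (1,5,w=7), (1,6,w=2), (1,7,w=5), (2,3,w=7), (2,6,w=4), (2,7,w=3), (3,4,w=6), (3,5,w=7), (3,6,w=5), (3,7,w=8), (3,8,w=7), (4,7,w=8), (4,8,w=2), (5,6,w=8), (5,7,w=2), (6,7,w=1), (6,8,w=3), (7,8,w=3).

Apply Kruskal's algorithm (sort edges by weight, add if no cycle):

Sorted edges by weight:
  (1,2) w=1
  (6,7) w=1
  (1,6) w=2
  (4,8) w=2
  (5,7) w=2
  (1,4) w=3
  (2,7) w=3
  (6,8) w=3
  (7,8) w=3
  (2,6) w=4
  (1,7) w=5
  (3,6) w=5
  (3,4) w=6
  (1,5) w=7
  (2,3) w=7
  (3,5) w=7
  (3,8) w=7
  (3,7) w=8
  (4,7) w=8
  (5,6) w=8

Add edge (1,2) w=1 -- no cycle. Running total: 1
Add edge (6,7) w=1 -- no cycle. Running total: 2
Add edge (1,6) w=2 -- no cycle. Running total: 4
Add edge (4,8) w=2 -- no cycle. Running total: 6
Add edge (5,7) w=2 -- no cycle. Running total: 8
Add edge (1,4) w=3 -- no cycle. Running total: 11
Skip edge (2,7) w=3 -- would create cycle
Skip edge (6,8) w=3 -- would create cycle
Skip edge (7,8) w=3 -- would create cycle
Skip edge (2,6) w=4 -- would create cycle
Skip edge (1,7) w=5 -- would create cycle
Add edge (3,6) w=5 -- no cycle. Running total: 16

MST edges: (1,2,w=1), (6,7,w=1), (1,6,w=2), (4,8,w=2), (5,7,w=2), (1,4,w=3), (3,6,w=5)
Total MST weight: 1 + 1 + 2 + 2 + 2 + 3 + 5 = 16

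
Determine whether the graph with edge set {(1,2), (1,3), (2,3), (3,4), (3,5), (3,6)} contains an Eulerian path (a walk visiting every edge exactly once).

Step 1: Find the degree of each vertex:
  deg(1) = 2
  deg(2) = 2
  deg(3) = 5
  deg(4) = 1
  deg(5) = 1
  deg(6) = 1

Step 2: Count vertices with odd degree:
  Odd-degree vertices: 3, 4, 5, 6 (4 total)

Step 3: Apply Euler's theorem:
  - Eulerian circuit exists iff graph is connected and all vertices have even degree
  - Eulerian path exists iff graph is connected and has 0 or 2 odd-degree vertices

Graph has 4 odd-degree vertices (need 0 or 2).
Neither Eulerian path nor Eulerian circuit exists.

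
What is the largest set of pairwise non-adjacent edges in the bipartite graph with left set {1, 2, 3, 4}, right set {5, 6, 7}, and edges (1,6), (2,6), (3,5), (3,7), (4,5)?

Step 1: List the neighbors of each left vertex:
  1: 6
  2: 6
  3: 5, 7
  4: 5

Step 2: Greedily match left vertices, then look for augmenting paths:
  Match 1 -- 6
  Match 3 -- 7
  Match 4 -- 5
  No augmenting path remains.

Step 3: Verify this is maximum:
  Matching size 3 = min(|L|, |R|) = min(4, 3), which is an upper bound, so this matching is maximum.

Maximum matching: {(1,6), (3,7), (4,5)}
Size: 3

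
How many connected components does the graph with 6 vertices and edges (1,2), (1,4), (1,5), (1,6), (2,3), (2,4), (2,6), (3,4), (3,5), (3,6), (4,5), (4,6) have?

Step 1: Build adjacency list from edges:
  1: 2, 4, 5, 6
  2: 1, 3, 4, 6
  3: 2, 4, 5, 6
  4: 1, 2, 3, 5, 6
  5: 1, 3, 4
  6: 1, 2, 3, 4

Step 2: Run BFS/DFS from vertex 1:
  Visited: {1, 2, 4, 5, 6, 3}
  Reached 6 of 6 vertices

Step 3: All 6 vertices reached from vertex 1, so the graph is connected.
Number of connected components: 1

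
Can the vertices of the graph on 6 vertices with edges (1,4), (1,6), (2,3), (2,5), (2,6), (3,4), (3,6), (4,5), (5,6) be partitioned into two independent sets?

Step 1: Attempt 2-coloring using BFS:
  Start at vertex 1, assign color 0
  Color vertex 4 with color 1 (neighbor of 1)
  Color vertex 6 with color 1 (neighbor of 1)
  Color vertex 3 with color 0 (neighbor of 4)
  Color vertex 5 with color 0 (neighbor of 4)
  Color vertex 2 with color 0 (neighbor of 6)

Step 2: Conflict found! Vertices 3 and 2 are adjacent but have the same color.
This means the graph contains an odd cycle.

The graph is NOT bipartite.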